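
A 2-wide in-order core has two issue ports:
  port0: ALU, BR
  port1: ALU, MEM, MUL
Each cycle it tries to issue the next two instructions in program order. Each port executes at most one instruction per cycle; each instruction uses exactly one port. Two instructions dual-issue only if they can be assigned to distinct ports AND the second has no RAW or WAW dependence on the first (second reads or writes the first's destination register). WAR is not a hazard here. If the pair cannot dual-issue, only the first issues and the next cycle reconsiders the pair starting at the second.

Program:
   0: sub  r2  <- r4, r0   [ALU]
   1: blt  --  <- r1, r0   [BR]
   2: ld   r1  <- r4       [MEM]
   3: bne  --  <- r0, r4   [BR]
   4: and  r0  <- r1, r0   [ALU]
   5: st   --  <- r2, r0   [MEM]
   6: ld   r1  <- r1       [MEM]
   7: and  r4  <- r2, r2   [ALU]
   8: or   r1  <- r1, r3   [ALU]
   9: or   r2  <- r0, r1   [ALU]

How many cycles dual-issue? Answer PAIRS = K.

PAIRS = 3

0. sub.ALU blt.BR @i0+i1  | 2-wide
1. ld.MEM bne.BR @i2+i3  | 2-wide
2. and.ALU @i4  | RAW r0
3. st.MEM @i5  | no-port MEM/MEM
4. ld.MEM and.ALU @i6+i7  | 2-wide
5. or.ALU @i8  | RAW r1
6. or.ALU @i9  | tail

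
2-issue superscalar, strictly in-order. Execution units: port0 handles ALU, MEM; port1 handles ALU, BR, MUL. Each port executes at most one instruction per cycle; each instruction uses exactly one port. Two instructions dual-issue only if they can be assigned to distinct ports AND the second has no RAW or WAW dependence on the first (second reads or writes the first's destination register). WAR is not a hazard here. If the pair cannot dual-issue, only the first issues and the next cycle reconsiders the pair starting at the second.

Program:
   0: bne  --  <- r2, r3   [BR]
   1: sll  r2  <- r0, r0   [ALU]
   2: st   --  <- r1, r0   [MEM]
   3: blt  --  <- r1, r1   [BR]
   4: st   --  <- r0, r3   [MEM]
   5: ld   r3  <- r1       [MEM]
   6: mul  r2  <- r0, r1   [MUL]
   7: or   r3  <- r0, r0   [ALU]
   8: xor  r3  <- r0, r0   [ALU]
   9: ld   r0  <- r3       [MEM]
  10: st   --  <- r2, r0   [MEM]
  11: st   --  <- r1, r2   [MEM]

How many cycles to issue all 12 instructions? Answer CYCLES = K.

CYCLES = 9

  cy0 -> i0/i1 (bne/sll) pair
  cy1 -> i2/i3 (st/blt) pair
  cy2 -> i4 (st) no-port MEM/MEM
  cy3 -> i5/i6 (ld/mul) pair
  cy4 -> i7 (or) WAW r3
  cy5 -> i8 (xor) RAW r3
  cy6 -> i9 (ld) no-port MEM/MEM
  cy7 -> i10 (st) no-port MEM/MEM
  cy8 -> i11 (st) tail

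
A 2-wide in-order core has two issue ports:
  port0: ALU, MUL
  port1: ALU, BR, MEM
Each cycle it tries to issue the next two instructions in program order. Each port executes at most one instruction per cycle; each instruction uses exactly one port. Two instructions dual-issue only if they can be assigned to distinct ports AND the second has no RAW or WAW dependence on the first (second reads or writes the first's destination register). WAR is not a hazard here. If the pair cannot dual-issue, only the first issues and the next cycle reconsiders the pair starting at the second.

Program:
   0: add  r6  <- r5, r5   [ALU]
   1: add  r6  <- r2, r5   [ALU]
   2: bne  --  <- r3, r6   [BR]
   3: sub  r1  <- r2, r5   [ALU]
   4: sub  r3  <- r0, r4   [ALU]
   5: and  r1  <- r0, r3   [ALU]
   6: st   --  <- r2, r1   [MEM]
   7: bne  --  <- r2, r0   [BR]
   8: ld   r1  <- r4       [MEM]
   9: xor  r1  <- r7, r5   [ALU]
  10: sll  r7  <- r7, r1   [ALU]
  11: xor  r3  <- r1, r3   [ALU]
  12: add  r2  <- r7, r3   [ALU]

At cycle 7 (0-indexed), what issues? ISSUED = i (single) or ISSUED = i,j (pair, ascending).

  cy0 -> i0 (add.ALU) WAW r6
  cy1 -> i1 (add.ALU) RAW r6
  cy2 -> i2/i3 (bne.BR;sub.ALU) pair
  cy3 -> i4 (sub.ALU) RAW r3
  cy4 -> i5 (and.ALU) RAW r1
  cy5 -> i6 (st.MEM) no-port MEM/BR
  cy6 -> i7 (bne.BR) no-port BR/MEM
  cy7 -> i8 (ld.MEM) WAW r1
  cy8 -> i9 (xor.ALU) RAW r1
  cy9 -> i10/i11 (sll.ALU;xor.ALU) pair
  cy10 -> i12 (add.ALU) tail

ISSUED = 8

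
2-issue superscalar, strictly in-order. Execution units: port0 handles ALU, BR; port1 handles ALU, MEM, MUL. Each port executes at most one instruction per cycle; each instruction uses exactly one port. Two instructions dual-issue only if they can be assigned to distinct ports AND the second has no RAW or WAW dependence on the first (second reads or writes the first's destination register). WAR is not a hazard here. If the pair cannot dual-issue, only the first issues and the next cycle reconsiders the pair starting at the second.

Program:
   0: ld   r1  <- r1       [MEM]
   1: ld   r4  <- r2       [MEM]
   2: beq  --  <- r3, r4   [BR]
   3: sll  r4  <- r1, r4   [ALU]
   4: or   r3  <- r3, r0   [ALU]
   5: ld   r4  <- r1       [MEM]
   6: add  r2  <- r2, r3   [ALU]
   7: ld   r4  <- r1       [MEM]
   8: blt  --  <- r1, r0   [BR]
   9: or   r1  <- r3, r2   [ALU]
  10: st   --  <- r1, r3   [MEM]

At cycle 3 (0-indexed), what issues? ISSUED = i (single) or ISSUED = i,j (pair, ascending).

0. ld.MEM @i0  | no-port MEM/MEM
1. ld.MEM @i1  | RAW r4
2. beq.BR;sll.ALU @i2&i3  | 2-wide
3. or.ALU;ld.MEM @i4&i5  | 2-wide
4. add.ALU;ld.MEM @i6&i7  | 2-wide
5. blt.BR;or.ALU @i8&i9  | 2-wide
6. st.MEM @i10  | tail

ISSUED = 4,5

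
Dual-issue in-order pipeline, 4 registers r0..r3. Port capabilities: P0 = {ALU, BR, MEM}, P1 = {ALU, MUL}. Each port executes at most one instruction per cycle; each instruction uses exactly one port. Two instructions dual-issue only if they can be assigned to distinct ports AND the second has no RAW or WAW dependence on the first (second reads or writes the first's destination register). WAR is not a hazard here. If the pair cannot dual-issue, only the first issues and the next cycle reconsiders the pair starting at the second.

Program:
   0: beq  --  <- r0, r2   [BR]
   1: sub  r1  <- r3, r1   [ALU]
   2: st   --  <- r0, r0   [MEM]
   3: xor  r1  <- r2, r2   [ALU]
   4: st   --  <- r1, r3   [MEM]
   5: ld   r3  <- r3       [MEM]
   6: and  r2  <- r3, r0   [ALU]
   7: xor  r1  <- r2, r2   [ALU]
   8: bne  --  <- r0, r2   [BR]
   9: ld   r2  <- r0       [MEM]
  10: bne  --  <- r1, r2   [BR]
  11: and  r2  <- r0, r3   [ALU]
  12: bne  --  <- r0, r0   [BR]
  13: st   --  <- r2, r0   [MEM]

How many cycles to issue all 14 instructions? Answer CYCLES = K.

[0] i0,i1  beq sub  -- dual
[1] i2,i3  st xor  -- dual
[2] i4  st  -- no-port MEM/MEM
[3] i5  ld  -- RAW r3
[4] i6  and  -- RAW r2
[5] i7,i8  xor bne  -- dual
[6] i9  ld  -- no-port MEM/BR
[7] i10,i11  bne and  -- dual
[8] i12  bne  -- no-port BR/MEM
[9] i13  st  -- tail

CYCLES = 10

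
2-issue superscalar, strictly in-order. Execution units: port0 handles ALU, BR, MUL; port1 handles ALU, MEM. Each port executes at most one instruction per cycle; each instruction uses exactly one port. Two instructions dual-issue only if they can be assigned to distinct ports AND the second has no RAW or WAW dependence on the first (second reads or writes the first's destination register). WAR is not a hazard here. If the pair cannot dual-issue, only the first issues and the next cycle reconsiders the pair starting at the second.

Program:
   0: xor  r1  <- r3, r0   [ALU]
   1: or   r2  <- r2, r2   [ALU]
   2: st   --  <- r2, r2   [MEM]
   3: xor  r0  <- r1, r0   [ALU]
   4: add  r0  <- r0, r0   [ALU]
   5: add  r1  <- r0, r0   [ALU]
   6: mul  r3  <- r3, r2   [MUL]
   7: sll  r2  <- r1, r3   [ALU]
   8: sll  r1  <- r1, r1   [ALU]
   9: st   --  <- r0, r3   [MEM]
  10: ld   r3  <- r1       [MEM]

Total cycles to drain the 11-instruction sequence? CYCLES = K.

CYCLES = 7

0. xor.ALU+or.ALU @i0/i1  | dual
1. st.MEM+xor.ALU @i2/i3  | dual
2. add.ALU @i4  | RAW r0
3. add.ALU+mul.MUL @i5/i6  | dual
4. sll.ALU+sll.ALU @i7/i8  | dual
5. st.MEM @i9  | no-port MEM/MEM
6. ld.MEM @i10  | tail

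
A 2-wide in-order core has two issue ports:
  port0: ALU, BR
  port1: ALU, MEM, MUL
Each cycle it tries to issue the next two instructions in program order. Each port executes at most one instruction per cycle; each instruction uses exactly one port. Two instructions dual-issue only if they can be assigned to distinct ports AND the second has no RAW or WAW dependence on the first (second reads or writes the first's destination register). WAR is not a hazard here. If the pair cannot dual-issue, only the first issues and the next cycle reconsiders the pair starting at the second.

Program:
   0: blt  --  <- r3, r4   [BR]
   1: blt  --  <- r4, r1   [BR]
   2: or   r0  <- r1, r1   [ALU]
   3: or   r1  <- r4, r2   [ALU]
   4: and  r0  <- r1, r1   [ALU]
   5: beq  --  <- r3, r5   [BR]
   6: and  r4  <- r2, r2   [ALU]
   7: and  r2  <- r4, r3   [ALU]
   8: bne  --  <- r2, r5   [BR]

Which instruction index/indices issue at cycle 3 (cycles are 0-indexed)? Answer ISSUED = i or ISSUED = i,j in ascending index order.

0. blt.BR @i0  | no-port BR/BR
1. blt.BR+or.ALU @i1,i2  | pair
2. or.ALU @i3  | RAW r1
3. and.ALU+beq.BR @i4,i5  | pair
4. and.ALU @i6  | RAW r4
5. and.ALU @i7  | RAW r2
6. bne.BR @i8  | tail

ISSUED = 4,5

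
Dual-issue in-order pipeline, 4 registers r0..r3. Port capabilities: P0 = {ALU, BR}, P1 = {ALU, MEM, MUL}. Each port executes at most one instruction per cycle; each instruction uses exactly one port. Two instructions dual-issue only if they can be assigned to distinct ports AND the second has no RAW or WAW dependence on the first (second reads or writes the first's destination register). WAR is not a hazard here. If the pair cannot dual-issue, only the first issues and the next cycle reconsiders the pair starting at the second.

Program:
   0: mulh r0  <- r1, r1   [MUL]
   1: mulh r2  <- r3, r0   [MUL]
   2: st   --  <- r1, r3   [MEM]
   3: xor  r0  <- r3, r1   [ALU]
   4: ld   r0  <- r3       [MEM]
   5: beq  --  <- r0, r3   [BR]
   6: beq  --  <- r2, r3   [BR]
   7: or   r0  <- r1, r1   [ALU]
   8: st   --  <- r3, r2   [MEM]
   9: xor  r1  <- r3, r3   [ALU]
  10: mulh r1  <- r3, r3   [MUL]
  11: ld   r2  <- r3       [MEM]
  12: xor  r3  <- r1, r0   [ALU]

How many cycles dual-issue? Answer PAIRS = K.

#0 head=0: mulh.MUL i0 no-port MUL/MUL
#1 head=1: mulh.MUL i1 no-port MUL/MEM
#2 head=2: st.MEM xor.ALU i2&i3 dual
#3 head=4: ld.MEM i4 RAW r0
#4 head=5: beq.BR i5 no-port BR/BR
#5 head=6: beq.BR or.ALU i6&i7 dual
#6 head=8: st.MEM xor.ALU i8&i9 dual
#7 head=10: mulh.MUL i10 no-port MUL/MEM
#8 head=11: ld.MEM xor.ALU i11&i12 dual

PAIRS = 4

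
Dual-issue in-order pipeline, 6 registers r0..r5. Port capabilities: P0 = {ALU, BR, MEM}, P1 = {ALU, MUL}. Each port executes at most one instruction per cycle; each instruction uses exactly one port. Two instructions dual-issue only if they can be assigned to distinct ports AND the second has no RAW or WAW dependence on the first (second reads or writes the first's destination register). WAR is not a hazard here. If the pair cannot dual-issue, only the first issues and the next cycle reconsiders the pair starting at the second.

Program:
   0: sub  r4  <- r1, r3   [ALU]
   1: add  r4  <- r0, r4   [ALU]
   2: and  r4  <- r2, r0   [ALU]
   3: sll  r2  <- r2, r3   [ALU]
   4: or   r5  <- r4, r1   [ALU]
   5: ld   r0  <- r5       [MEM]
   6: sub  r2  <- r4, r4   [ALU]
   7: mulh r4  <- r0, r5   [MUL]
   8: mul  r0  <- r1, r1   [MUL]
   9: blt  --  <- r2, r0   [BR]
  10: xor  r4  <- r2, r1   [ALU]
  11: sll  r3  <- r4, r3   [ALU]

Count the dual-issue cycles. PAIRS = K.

PAIRS = 3

c0: i0 sub  RAW+WAW r4
c1: i1 add  WAW r4
c2: i2/i3 and sll  2-wide
c3: i4 or  RAW r5
c4: i5/i6 ld sub  2-wide
c5: i7 mulh  no-port MUL/MUL
c6: i8 mul  RAW r0
c7: i9/i10 blt xor  2-wide
c8: i11 sll  tail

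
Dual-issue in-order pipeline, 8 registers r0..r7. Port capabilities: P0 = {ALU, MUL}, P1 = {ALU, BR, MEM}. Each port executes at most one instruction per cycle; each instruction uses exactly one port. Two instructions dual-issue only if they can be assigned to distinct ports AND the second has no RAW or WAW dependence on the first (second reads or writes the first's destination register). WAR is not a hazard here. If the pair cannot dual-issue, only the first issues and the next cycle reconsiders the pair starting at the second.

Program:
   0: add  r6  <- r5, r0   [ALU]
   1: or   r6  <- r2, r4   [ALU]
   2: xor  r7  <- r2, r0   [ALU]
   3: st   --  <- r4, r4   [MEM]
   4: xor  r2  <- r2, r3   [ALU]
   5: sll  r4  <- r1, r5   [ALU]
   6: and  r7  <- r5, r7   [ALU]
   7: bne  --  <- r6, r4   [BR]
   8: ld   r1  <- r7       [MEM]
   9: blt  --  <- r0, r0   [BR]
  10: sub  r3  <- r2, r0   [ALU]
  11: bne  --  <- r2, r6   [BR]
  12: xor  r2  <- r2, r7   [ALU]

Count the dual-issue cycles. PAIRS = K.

[0] i0  add  -- WAW r6
[1] i1+i2  or/xor  -- dual
[2] i3+i4  st/xor  -- dual
[3] i5+i6  sll/and  -- dual
[4] i7  bne  -- no-port BR/MEM
[5] i8  ld  -- no-port MEM/BR
[6] i9+i10  blt/sub  -- dual
[7] i11+i12  bne/xor  -- dual

PAIRS = 5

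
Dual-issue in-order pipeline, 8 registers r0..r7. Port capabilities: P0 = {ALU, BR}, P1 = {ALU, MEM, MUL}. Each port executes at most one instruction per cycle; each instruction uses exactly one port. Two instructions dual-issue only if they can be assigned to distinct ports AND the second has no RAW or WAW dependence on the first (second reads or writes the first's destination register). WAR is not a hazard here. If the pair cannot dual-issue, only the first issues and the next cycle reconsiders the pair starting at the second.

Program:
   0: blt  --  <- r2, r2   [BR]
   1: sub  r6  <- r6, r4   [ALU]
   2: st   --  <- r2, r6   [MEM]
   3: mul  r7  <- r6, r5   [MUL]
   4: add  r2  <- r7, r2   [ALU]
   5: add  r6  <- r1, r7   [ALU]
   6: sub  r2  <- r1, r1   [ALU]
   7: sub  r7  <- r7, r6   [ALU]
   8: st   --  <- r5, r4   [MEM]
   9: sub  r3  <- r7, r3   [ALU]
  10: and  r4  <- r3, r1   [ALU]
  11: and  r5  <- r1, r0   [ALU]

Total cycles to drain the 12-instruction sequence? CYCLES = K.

#0 head=0: blt sub i0,i1 dual
#1 head=2: st i2 no-port MEM/MUL
#2 head=3: mul i3 RAW r7
#3 head=4: add add i4,i5 dual
#4 head=6: sub sub i6,i7 dual
#5 head=8: st sub i8,i9 dual
#6 head=10: and and i10,i11 dual

CYCLES = 7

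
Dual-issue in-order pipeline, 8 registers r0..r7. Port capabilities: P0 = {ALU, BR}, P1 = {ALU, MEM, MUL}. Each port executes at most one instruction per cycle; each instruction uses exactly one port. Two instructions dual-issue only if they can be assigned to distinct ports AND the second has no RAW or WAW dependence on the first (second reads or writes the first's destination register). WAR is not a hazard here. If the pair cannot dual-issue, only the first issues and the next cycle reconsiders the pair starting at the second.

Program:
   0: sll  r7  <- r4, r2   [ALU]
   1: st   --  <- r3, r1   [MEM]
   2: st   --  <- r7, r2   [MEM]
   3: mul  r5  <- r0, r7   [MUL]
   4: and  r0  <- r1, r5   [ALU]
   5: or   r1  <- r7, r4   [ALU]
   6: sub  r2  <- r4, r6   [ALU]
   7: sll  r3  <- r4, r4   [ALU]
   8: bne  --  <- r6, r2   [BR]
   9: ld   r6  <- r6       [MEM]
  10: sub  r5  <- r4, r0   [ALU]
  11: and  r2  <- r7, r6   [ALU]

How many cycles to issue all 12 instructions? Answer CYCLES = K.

[0] i0&i1  sll+st  -- 2-wide
[1] i2  st  -- no-port MEM/MUL
[2] i3  mul  -- RAW r5
[3] i4&i5  and+or  -- 2-wide
[4] i6&i7  sub+sll  -- 2-wide
[5] i8&i9  bne+ld  -- 2-wide
[6] i10&i11  sub+and  -- 2-wide

CYCLES = 7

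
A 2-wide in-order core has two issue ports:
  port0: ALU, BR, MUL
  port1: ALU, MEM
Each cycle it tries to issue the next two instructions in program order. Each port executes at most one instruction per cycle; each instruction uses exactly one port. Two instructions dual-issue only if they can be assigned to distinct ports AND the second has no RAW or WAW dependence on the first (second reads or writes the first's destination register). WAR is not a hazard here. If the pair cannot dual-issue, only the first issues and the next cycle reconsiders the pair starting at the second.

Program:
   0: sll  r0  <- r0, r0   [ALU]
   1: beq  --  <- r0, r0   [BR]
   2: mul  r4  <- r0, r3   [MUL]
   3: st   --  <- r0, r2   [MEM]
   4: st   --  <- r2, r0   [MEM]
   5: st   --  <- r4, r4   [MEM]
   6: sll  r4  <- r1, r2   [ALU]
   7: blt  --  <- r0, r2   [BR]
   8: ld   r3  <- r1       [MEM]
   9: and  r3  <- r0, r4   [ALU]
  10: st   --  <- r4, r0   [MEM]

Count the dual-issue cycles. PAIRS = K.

#0 head=0: sll i0 RAW r0
#1 head=1: beq i1 no-port BR/MUL
#2 head=2: mul;st i2+i3 pair
#3 head=4: st i4 no-port MEM/MEM
#4 head=5: st;sll i5+i6 pair
#5 head=7: blt;ld i7+i8 pair
#6 head=9: and;st i9+i10 pair

PAIRS = 4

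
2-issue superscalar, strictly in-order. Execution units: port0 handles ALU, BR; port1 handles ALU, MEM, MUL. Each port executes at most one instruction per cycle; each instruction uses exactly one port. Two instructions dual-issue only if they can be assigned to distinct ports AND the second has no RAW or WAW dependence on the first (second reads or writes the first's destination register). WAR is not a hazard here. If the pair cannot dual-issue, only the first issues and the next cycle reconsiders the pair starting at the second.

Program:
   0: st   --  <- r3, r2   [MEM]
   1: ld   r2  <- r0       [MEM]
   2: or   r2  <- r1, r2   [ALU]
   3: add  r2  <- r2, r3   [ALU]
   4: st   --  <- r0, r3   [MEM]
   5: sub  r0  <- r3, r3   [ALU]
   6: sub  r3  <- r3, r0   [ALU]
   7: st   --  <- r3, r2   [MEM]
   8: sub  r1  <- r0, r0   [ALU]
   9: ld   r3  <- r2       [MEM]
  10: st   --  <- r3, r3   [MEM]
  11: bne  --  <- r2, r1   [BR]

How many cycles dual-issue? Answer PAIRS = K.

PAIRS = 3

  cy0 -> i0 (st.MEM) no-port MEM/MEM
  cy1 -> i1 (ld.MEM) RAW+WAW r2
  cy2 -> i2 (or.ALU) RAW+WAW r2
  cy3 -> i3/i4 (add.ALU st.MEM) pair
  cy4 -> i5 (sub.ALU) RAW r0
  cy5 -> i6 (sub.ALU) RAW r3
  cy6 -> i7/i8 (st.MEM sub.ALU) pair
  cy7 -> i9 (ld.MEM) no-port MEM/MEM
  cy8 -> i10/i11 (st.MEM bne.BR) pair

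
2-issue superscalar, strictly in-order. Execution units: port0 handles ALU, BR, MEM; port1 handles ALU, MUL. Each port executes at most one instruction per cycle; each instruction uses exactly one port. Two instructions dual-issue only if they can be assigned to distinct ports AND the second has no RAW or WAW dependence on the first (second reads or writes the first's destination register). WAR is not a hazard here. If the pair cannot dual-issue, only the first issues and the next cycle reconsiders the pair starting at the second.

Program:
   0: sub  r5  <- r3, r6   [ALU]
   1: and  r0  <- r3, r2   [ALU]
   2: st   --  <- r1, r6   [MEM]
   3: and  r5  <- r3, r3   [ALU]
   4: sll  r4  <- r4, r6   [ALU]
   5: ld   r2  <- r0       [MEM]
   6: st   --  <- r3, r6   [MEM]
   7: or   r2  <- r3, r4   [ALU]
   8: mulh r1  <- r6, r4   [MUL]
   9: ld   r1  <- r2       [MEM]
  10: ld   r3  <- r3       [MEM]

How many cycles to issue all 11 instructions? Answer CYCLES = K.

CYCLES = 7

c0: i0/i1 sub.ALU;and.ALU  2-wide
c1: i2/i3 st.MEM;and.ALU  2-wide
c2: i4/i5 sll.ALU;ld.MEM  2-wide
c3: i6/i7 st.MEM;or.ALU  2-wide
c4: i8 mulh.MUL  WAW r1
c5: i9 ld.MEM  no-port MEM/MEM
c6: i10 ld.MEM  tail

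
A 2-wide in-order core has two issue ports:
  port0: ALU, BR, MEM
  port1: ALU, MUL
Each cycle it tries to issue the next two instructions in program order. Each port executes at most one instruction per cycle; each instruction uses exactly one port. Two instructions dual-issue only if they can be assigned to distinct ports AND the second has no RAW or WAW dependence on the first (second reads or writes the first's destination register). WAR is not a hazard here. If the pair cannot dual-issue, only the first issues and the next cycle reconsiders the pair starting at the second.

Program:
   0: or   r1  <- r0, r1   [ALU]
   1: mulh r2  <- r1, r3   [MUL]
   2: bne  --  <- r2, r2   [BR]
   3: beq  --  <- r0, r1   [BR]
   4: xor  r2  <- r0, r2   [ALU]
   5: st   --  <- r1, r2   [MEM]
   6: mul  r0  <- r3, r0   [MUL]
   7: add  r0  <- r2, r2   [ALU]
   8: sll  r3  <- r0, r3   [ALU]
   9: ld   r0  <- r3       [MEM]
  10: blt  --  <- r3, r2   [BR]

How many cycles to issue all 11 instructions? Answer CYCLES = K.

CYCLES = 9

0. or.ALU @i0  | RAW r1
1. mulh.MUL @i1  | RAW r2
2. bne.BR @i2  | no-port BR/BR
3. beq.BR xor.ALU @i3&i4  | 2-wide
4. st.MEM mul.MUL @i5&i6  | 2-wide
5. add.ALU @i7  | RAW r0
6. sll.ALU @i8  | RAW r3
7. ld.MEM @i9  | no-port MEM/BR
8. blt.BR @i10  | tail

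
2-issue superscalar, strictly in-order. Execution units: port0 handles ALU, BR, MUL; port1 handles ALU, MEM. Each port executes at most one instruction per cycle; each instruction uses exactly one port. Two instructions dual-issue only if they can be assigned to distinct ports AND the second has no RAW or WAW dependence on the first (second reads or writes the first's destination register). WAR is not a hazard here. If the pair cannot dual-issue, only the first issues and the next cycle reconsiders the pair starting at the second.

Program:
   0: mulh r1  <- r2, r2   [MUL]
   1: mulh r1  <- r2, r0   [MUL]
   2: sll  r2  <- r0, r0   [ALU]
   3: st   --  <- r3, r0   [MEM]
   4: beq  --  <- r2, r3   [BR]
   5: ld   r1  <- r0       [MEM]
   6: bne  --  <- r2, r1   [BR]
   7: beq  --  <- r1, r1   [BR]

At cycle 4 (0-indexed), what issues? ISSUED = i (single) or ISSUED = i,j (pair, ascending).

ISSUED = 6

  cy0 -> i0 (mulh) no-port MUL/MUL
  cy1 -> i1,i2 (mulh/sll) pair
  cy2 -> i3,i4 (st/beq) pair
  cy3 -> i5 (ld) RAW r1
  cy4 -> i6 (bne) no-port BR/BR
  cy5 -> i7 (beq) tail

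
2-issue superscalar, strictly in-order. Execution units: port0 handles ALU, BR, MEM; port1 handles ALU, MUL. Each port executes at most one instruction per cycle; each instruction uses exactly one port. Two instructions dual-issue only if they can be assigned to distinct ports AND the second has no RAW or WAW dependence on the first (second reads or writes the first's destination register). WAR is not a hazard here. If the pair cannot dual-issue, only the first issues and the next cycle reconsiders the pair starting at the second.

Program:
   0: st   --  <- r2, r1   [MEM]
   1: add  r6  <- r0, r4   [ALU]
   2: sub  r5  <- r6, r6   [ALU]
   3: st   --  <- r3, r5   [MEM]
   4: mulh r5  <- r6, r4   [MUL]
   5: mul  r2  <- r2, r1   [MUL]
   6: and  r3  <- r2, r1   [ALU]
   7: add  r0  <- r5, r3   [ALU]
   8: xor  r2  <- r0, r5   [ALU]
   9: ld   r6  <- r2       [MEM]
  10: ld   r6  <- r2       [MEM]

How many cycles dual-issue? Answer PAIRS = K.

[0] i0,i1  st add  -- pair
[1] i2  sub  -- RAW r5
[2] i3,i4  st mulh  -- pair
[3] i5  mul  -- RAW r2
[4] i6  and  -- RAW r3
[5] i7  add  -- RAW r0
[6] i8  xor  -- RAW r2
[7] i9  ld  -- no-port MEM/MEM
[8] i10  ld  -- tail

PAIRS = 2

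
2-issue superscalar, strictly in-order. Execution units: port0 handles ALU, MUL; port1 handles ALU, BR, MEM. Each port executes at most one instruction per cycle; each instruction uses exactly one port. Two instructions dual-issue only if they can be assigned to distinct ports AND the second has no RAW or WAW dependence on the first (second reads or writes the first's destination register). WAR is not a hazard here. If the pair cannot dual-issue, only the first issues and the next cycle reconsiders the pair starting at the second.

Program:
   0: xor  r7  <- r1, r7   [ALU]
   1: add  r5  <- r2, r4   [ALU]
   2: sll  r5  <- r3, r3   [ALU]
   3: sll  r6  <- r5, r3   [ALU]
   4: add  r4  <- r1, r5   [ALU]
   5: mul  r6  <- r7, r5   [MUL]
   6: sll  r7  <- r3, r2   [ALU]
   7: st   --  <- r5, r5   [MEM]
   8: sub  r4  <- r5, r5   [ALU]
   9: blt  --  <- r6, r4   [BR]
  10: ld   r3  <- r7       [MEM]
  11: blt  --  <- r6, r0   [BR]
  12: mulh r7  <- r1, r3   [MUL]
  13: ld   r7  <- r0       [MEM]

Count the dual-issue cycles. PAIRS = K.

0. xor.ALU;add.ALU @i0/i1  | dual
1. sll.ALU @i2  | RAW r5
2. sll.ALU;add.ALU @i3/i4  | dual
3. mul.MUL;sll.ALU @i5/i6  | dual
4. st.MEM;sub.ALU @i7/i8  | dual
5. blt.BR @i9  | no-port BR/MEM
6. ld.MEM @i10  | no-port MEM/BR
7. blt.BR;mulh.MUL @i11/i12  | dual
8. ld.MEM @i13  | tail

PAIRS = 5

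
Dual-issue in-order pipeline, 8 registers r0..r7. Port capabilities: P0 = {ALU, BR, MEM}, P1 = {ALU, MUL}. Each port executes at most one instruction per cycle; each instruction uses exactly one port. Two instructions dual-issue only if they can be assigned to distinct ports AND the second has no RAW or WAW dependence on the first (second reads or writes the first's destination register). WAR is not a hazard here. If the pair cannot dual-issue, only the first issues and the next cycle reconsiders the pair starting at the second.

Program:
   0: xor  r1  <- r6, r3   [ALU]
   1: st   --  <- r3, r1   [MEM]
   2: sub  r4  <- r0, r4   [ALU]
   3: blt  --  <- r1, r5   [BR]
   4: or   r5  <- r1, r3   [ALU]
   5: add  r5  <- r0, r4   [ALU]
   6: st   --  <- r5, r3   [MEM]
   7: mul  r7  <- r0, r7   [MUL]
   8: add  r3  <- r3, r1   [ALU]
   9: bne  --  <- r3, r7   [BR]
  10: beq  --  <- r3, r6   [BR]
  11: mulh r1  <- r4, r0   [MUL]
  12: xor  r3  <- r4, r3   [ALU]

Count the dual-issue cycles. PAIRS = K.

PAIRS = 4

#0 head=0: xor.ALU i0 RAW r1
#1 head=1: st.MEM+sub.ALU i1,i2 pair
#2 head=3: blt.BR+or.ALU i3,i4 pair
#3 head=5: add.ALU i5 RAW r5
#4 head=6: st.MEM+mul.MUL i6,i7 pair
#5 head=8: add.ALU i8 RAW r3
#6 head=9: bne.BR i9 no-port BR/BR
#7 head=10: beq.BR+mulh.MUL i10,i11 pair
#8 head=12: xor.ALU i12 tail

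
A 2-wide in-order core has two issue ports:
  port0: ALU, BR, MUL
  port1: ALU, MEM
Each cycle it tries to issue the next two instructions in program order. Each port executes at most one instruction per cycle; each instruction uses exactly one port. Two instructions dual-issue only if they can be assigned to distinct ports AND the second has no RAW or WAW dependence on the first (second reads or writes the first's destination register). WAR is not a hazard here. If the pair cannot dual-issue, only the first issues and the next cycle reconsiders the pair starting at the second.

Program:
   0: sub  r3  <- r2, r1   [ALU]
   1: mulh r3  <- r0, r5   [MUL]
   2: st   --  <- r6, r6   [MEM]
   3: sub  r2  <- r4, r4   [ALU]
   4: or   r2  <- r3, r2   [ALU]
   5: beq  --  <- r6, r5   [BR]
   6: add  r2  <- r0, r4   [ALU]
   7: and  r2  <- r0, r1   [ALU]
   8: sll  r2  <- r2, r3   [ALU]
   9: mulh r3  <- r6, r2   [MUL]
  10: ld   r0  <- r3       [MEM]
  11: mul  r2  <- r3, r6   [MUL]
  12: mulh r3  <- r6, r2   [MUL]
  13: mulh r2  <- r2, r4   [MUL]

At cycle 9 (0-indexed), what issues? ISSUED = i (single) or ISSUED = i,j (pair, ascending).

ISSUED = 12

0. sub @i0  | WAW r3
1. mulh+st @i1,i2  | pair
2. sub @i3  | RAW+WAW r2
3. or+beq @i4,i5  | pair
4. add @i6  | WAW r2
5. and @i7  | RAW+WAW r2
6. sll @i8  | RAW r2
7. mulh @i9  | RAW r3
8. ld+mul @i10,i11  | pair
9. mulh @i12  | no-port MUL/MUL
10. mulh @i13  | tail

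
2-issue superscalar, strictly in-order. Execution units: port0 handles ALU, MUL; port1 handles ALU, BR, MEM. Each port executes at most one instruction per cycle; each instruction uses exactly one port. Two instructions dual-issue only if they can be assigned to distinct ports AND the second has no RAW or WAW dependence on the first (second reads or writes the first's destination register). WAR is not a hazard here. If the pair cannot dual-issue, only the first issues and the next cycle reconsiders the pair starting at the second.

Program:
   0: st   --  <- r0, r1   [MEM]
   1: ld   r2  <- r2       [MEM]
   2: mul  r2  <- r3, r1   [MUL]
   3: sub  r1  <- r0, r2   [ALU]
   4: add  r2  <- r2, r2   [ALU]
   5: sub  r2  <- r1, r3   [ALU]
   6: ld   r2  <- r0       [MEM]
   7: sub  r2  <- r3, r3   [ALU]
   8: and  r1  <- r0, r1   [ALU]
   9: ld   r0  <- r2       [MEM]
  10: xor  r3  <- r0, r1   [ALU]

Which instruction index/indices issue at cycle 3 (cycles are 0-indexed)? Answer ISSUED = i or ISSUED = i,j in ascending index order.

t=0 i0:st ; no-port MEM/MEM
t=1 i1:ld ; WAW r2
t=2 i2:mul ; RAW r2
t=3 i3/i4:sub;add ; pair
t=4 i5:sub ; WAW r2
t=5 i6:ld ; WAW r2
t=6 i7/i8:sub;and ; pair
t=7 i9:ld ; RAW r0
t=8 i10:xor ; tail

ISSUED = 3,4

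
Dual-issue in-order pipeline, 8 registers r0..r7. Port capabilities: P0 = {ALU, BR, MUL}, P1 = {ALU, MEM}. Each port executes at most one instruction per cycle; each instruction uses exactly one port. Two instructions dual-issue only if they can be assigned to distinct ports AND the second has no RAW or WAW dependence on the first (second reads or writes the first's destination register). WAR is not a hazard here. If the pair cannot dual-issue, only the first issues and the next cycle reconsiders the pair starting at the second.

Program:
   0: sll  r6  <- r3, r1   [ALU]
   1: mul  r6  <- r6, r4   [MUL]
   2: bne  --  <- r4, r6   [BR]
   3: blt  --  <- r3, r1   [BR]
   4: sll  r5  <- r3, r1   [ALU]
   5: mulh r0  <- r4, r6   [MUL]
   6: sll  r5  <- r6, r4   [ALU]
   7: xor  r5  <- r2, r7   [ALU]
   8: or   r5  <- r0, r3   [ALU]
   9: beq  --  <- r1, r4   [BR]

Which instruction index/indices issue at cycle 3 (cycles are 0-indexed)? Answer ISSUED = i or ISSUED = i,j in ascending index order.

ISSUED = 3,4

#0 head=0: sll i0 RAW+WAW r6
#1 head=1: mul i1 no-port MUL/BR
#2 head=2: bne i2 no-port BR/BR
#3 head=3: blt;sll i3&i4 2-wide
#4 head=5: mulh;sll i5&i6 2-wide
#5 head=7: xor i7 WAW r5
#6 head=8: or;beq i8&i9 2-wide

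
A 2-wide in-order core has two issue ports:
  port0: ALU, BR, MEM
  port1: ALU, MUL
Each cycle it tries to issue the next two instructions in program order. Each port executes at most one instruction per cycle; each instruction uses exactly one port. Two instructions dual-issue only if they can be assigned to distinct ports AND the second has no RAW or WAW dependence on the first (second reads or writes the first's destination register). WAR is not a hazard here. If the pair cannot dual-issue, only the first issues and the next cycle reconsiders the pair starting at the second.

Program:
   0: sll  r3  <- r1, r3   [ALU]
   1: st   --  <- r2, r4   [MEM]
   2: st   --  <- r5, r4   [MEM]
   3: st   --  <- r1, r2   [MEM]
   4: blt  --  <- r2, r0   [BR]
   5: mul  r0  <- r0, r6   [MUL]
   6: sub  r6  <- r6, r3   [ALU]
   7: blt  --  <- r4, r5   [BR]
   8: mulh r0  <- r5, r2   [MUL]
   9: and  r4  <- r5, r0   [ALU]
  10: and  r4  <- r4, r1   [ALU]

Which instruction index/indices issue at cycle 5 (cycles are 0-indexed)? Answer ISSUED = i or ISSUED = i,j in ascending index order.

ISSUED = 8

#0 head=0: sll.ALU/st.MEM i0,i1 dual
#1 head=2: st.MEM i2 no-port MEM/MEM
#2 head=3: st.MEM i3 no-port MEM/BR
#3 head=4: blt.BR/mul.MUL i4,i5 dual
#4 head=6: sub.ALU/blt.BR i6,i7 dual
#5 head=8: mulh.MUL i8 RAW r0
#6 head=9: and.ALU i9 RAW+WAW r4
#7 head=10: and.ALU i10 tail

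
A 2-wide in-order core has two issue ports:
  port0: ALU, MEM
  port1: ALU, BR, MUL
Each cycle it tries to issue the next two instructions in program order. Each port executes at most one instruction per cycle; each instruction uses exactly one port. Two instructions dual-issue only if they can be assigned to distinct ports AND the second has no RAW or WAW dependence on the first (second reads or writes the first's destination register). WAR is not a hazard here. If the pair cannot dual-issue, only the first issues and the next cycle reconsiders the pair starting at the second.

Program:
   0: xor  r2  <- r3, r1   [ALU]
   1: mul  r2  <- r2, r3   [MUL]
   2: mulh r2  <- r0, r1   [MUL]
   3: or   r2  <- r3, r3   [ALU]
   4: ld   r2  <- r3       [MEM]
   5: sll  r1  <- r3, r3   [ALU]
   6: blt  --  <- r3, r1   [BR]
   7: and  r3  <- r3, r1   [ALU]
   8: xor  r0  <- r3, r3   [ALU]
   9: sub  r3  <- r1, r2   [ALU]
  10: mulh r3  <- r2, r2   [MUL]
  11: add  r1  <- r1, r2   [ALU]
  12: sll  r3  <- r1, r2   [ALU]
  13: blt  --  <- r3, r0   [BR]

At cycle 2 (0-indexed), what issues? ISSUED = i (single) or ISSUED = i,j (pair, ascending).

ISSUED = 2

#0 head=0: xor.ALU i0 RAW+WAW r2
#1 head=1: mul.MUL i1 no-port MUL/MUL
#2 head=2: mulh.MUL i2 WAW r2
#3 head=3: or.ALU i3 WAW r2
#4 head=4: ld.MEM+sll.ALU i4,i5 pair
#5 head=6: blt.BR+and.ALU i6,i7 pair
#6 head=8: xor.ALU+sub.ALU i8,i9 pair
#7 head=10: mulh.MUL+add.ALU i10,i11 pair
#8 head=12: sll.ALU i12 RAW r3
#9 head=13: blt.BR i13 tail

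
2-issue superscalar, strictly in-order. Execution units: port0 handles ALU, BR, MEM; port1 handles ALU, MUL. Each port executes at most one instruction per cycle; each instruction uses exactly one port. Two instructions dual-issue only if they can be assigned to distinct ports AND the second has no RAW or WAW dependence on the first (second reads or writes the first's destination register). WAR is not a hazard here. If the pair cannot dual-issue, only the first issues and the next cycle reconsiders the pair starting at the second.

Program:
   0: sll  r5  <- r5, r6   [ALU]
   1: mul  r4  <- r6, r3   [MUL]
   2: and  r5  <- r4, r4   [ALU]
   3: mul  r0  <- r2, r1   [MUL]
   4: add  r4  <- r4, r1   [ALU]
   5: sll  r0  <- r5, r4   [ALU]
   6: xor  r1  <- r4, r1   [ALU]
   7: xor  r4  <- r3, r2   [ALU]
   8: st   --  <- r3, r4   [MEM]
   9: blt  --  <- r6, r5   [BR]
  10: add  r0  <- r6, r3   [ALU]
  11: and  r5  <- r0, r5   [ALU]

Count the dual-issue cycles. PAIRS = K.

t=0 i0+i1:sll;mul ; pair
t=1 i2+i3:and;mul ; pair
t=2 i4:add ; RAW r4
t=3 i5+i6:sll;xor ; pair
t=4 i7:xor ; RAW r4
t=5 i8:st ; no-port MEM/BR
t=6 i9+i10:blt;add ; pair
t=7 i11:and ; tail

PAIRS = 4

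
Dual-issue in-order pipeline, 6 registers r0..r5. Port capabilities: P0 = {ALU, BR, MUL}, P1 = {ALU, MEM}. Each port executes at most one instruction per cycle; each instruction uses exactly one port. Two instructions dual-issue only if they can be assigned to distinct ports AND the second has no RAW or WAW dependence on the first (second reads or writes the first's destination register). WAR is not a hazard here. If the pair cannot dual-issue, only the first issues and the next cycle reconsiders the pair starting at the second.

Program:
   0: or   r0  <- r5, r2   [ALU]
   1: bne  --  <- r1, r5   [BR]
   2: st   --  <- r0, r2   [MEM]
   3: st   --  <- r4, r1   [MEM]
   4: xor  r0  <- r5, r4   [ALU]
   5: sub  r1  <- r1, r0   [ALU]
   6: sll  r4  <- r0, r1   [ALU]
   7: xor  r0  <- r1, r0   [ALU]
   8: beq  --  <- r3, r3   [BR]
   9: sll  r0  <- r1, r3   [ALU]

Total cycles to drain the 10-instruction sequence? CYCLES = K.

  cy0 -> i0+i1 (or/bne) 2-wide
  cy1 -> i2 (st) no-port MEM/MEM
  cy2 -> i3+i4 (st/xor) 2-wide
  cy3 -> i5 (sub) RAW r1
  cy4 -> i6+i7 (sll/xor) 2-wide
  cy5 -> i8+i9 (beq/sll) 2-wide

CYCLES = 6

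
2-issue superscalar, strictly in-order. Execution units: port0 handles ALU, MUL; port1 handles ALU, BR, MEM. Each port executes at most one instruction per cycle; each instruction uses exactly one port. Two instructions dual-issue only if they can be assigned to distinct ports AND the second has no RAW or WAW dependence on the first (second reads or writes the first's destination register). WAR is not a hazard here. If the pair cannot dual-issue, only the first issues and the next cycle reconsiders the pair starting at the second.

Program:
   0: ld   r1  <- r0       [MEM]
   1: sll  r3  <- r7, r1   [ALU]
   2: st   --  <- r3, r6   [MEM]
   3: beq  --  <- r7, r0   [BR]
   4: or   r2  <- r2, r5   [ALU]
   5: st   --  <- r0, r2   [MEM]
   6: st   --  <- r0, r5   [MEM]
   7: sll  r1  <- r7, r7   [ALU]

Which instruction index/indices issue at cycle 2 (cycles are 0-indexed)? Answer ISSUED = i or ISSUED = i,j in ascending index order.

ISSUED = 2

0. ld.MEM @i0  | RAW r1
1. sll.ALU @i1  | RAW r3
2. st.MEM @i2  | no-port MEM/BR
3. beq.BR/or.ALU @i3+i4  | pair
4. st.MEM @i5  | no-port MEM/MEM
5. st.MEM/sll.ALU @i6+i7  | pair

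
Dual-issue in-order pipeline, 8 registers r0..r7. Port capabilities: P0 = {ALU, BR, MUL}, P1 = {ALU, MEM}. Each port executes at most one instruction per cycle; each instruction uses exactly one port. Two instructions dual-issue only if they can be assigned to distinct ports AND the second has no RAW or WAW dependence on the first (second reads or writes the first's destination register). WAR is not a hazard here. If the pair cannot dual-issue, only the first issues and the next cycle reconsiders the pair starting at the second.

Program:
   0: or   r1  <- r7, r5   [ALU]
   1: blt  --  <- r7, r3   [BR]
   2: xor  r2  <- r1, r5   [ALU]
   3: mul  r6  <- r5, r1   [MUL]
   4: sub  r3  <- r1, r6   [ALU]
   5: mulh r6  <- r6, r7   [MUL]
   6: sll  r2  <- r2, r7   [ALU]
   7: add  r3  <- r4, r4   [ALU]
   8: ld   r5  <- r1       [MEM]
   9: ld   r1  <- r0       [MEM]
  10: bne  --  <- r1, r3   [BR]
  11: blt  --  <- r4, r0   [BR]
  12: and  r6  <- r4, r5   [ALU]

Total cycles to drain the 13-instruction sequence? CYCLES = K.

0. or;blt @i0+i1  | dual
1. xor;mul @i2+i3  | dual
2. sub;mulh @i4+i5  | dual
3. sll;add @i6+i7  | dual
4. ld @i8  | no-port MEM/MEM
5. ld @i9  | RAW r1
6. bne @i10  | no-port BR/BR
7. blt;and @i11+i12  | dual

CYCLES = 8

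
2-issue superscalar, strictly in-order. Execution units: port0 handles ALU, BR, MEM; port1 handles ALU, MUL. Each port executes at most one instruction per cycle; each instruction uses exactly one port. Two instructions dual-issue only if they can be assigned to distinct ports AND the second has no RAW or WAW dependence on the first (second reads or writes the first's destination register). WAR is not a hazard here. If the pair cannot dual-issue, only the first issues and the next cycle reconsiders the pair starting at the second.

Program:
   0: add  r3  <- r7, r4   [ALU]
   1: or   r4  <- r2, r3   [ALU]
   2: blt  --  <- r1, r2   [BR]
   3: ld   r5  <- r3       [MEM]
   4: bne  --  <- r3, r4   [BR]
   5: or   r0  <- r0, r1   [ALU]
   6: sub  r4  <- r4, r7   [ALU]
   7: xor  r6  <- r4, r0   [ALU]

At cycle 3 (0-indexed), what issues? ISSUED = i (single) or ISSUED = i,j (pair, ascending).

ISSUED = 4,5

#0 head=0: add.ALU i0 RAW r3
#1 head=1: or.ALU+blt.BR i1/i2 2-wide
#2 head=3: ld.MEM i3 no-port MEM/BR
#3 head=4: bne.BR+or.ALU i4/i5 2-wide
#4 head=6: sub.ALU i6 RAW r4
#5 head=7: xor.ALU i7 tail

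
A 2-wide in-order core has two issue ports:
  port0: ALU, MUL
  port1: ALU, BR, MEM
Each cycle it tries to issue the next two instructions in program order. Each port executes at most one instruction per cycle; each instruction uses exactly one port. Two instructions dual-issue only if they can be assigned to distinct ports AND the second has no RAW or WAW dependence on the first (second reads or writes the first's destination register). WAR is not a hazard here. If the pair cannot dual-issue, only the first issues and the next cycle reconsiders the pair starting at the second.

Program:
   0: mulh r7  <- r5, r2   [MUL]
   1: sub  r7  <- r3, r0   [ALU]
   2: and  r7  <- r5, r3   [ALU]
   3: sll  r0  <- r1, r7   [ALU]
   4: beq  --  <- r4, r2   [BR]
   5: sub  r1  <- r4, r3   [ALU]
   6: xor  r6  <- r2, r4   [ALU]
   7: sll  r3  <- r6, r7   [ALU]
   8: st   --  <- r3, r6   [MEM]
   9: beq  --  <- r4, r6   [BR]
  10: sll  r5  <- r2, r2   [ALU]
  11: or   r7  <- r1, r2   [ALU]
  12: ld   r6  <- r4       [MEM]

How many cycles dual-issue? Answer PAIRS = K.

c0: i0 mulh.MUL  WAW r7
c1: i1 sub.ALU  WAW r7
c2: i2 and.ALU  RAW r7
c3: i3&i4 sll.ALU+beq.BR  pair
c4: i5&i6 sub.ALU+xor.ALU  pair
c5: i7 sll.ALU  RAW r3
c6: i8 st.MEM  no-port MEM/BR
c7: i9&i10 beq.BR+sll.ALU  pair
c8: i11&i12 or.ALU+ld.MEM  pair

PAIRS = 4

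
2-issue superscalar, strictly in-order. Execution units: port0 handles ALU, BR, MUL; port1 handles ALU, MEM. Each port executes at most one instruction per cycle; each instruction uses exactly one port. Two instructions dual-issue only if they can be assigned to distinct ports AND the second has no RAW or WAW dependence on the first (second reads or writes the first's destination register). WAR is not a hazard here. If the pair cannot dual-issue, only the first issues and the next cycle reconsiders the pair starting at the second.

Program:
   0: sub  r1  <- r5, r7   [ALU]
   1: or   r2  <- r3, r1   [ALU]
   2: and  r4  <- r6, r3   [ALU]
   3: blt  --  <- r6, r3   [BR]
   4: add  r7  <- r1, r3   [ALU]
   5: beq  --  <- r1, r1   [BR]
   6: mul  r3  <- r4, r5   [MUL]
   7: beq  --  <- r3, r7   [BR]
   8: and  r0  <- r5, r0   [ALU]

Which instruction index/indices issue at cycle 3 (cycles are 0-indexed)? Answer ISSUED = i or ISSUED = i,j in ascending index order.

c0: i0 sub  RAW r1
c1: i1+i2 or/and  dual
c2: i3+i4 blt/add  dual
c3: i5 beq  no-port BR/MUL
c4: i6 mul  no-port MUL/BR
c5: i7+i8 beq/and  dual

ISSUED = 5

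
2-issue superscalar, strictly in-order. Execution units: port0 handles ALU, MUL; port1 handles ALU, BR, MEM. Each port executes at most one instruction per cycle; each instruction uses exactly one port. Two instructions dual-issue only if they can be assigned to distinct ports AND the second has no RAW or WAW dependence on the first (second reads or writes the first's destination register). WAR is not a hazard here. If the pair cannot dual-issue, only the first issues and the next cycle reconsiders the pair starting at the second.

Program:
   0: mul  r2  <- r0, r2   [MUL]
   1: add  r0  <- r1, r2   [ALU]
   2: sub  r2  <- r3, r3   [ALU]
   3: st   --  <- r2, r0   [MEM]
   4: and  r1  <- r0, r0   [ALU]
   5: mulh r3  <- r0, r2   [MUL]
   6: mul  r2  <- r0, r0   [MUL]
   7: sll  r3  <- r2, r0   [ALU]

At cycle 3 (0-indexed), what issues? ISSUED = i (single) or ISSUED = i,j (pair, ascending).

#0 head=0: mul.MUL i0 RAW r2
#1 head=1: add.ALU sub.ALU i1+i2 dual
#2 head=3: st.MEM and.ALU i3+i4 dual
#3 head=5: mulh.MUL i5 no-port MUL/MUL
#4 head=6: mul.MUL i6 RAW r2
#5 head=7: sll.ALU i7 tail

ISSUED = 5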